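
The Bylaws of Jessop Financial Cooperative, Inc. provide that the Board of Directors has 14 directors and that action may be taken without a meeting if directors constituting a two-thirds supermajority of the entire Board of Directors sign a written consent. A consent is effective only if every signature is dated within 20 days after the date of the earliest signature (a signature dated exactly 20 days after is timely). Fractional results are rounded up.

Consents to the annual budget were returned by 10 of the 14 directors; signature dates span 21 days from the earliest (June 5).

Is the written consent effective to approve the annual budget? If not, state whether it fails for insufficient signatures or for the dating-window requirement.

Not effective — dating-window requirement not satisfied.

Signatures required: a two-thirds supermajority of 14 — 2/3 of 14 = 9.33, rounded up to 10, so 10 needed; 10 signed. Sufficient.
Dating window: the latest signature is 21 days after the earliest; the limit is 20 days. Outside the window.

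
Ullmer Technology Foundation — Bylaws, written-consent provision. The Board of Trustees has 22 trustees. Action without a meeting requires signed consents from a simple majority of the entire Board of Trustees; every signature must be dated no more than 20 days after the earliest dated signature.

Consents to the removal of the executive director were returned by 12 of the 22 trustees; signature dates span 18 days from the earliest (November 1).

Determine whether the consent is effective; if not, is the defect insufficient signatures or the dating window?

Signatures required: a simple majority of 22 — a majority of 22 is 12, so 12 needed; 12 signed. Sufficient.
Dating window: the latest signature is 18 days after the earliest; the limit is 20 days. Within the window.

Effective — both the signature and dating-window requirements are satisfied.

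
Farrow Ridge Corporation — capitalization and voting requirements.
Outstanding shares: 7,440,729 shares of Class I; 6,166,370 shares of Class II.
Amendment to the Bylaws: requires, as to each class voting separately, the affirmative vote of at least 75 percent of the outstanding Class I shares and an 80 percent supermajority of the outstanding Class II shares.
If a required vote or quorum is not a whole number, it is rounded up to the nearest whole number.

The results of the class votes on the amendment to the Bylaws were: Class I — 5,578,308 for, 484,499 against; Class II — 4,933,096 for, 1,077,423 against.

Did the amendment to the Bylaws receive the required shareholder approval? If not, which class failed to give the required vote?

Class I: 3/4 of 7440729 = 5580546.75, rounded up to 5580547; 5,580,547 required, 5,578,308 in favor — not approved.
Class II: 4/5 of 6166370 = 4933096; 4,933,096 required, 4,933,096 in favor — approved.

Not approved — the Class I shares did not give the required vote.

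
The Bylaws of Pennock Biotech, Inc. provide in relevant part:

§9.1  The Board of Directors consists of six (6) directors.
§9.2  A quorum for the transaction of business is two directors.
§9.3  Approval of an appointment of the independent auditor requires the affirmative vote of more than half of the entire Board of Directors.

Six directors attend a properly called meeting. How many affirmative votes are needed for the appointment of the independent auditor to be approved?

The appointment of the independent auditor requires a majority of the entire Board of Directors (6).
A majority of 6 is 4.

4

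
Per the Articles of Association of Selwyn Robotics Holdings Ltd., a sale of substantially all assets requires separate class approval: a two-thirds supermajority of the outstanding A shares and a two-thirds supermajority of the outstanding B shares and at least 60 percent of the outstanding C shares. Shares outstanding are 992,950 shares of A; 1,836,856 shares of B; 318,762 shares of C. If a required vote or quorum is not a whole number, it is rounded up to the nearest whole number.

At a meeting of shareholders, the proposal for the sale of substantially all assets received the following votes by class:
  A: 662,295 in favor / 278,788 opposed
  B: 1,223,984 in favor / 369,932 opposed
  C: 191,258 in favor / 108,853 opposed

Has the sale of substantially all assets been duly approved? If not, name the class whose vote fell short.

A: 2/3 of 992950 = 661966.67, rounded up to 661967; 661,967 required, 662,295 in favor — approved.
B: 2/3 of 1836856 = 1224570.67, rounded up to 1224571; 1,224,571 required, 1,223,984 in favor — not approved.
C: 3/5 of 318762 = 191257.20, rounded up to 191258; 191,258 required, 191,258 in favor — approved.

Not approved — the B shares did not give the required vote.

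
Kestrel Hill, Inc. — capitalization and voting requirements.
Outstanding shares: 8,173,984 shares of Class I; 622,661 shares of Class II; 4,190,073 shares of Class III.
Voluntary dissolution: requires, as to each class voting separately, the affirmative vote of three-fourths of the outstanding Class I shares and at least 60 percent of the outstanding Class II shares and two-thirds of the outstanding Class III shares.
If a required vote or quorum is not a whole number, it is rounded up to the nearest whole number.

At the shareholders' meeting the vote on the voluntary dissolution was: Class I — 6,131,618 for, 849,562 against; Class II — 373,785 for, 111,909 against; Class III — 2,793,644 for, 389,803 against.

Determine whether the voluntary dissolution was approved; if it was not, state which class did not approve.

Approved — every class gave the required vote.

Class I: 3/4 of 8173984 = 6130488; 6,130,488 required, 6,131,618 in favor — approved.
Class II: 3/5 of 622661 = 373596.60, rounded up to 373597; 373,597 required, 373,785 in favor — approved.
Class III: 2/3 of 4190073 = 2793382; 2,793,382 required, 2,793,644 in favor — approved.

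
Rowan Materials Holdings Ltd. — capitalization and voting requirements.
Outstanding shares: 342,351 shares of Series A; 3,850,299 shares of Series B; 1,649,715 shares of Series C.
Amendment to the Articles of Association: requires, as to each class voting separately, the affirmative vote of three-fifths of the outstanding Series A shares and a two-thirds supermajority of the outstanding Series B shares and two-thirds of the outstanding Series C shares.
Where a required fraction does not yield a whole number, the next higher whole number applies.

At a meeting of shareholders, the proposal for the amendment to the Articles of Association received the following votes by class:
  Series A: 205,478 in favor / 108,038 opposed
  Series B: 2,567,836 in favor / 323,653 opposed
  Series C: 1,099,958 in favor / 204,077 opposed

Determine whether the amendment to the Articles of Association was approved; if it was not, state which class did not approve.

Series A: 3/5 of 342351 = 205410.60, rounded up to 205411; 205,411 required, 205,478 in favor — approved.
Series B: 2/3 of 3850299 = 2566866; 2,566,866 required, 2,567,836 in favor — approved.
Series C: 2/3 of 1649715 = 1099810; 1,099,810 required, 1,099,958 in favor — approved.

Approved — every class gave the required vote.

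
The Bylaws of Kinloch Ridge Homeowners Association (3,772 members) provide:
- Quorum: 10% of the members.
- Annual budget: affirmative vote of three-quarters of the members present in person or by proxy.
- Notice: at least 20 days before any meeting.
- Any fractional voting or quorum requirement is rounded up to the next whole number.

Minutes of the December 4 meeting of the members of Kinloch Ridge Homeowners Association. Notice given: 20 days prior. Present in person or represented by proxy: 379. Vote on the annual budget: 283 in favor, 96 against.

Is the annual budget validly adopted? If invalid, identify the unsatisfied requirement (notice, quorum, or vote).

Notice: 20 days given; 20 required. Satisfied.
Quorum: 10% of 3,772 = 377.20, rounded up to 378; 379 present. Satisfied.
Vote: requires three-fourths of those present (379); 3/4 of 379 = 284.25, rounded up to 285, so 285 needed; 283 in favor. Not satisfied.

Invalid — vote requirement not satisfied.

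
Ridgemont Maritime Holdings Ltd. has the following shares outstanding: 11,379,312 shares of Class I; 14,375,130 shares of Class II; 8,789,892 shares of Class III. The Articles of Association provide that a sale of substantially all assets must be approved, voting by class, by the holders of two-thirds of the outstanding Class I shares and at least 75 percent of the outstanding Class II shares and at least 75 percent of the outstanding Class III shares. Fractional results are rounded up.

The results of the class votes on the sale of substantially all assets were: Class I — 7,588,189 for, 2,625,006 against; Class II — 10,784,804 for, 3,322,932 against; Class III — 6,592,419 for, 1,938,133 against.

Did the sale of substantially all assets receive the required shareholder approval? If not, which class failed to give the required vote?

Approved — every class gave the required vote.

Class I: 2/3 of 11379312 = 7586208; 7,586,208 required, 7,588,189 in favor — approved.
Class II: 3/4 of 14375130 = 10781347.50, rounded up to 10781348; 10,781,348 required, 10,784,804 in favor — approved.
Class III: 3/4 of 8789892 = 6592419; 6,592,419 required, 6,592,419 in favor — approved.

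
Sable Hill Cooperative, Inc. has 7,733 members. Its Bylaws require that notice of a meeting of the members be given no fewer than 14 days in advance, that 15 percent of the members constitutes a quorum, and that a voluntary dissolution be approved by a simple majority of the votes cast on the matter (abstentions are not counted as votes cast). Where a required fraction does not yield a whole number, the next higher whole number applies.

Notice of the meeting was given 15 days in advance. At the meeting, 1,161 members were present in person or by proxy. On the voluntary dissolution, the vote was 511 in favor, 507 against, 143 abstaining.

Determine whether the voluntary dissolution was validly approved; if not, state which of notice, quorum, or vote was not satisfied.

Valid — all requirements satisfied.

Notice: 15 days given; 14 required. Satisfied.
Quorum: 15% of 7,733 = 1,159.95, rounded up to 1,160; 1,161 present. Satisfied.
Vote: requires a majority of the votes cast (1,161 − 143 abstaining = 1,018); a majority of 1018 is 510, so 510 needed; 511 in favor. Satisfied.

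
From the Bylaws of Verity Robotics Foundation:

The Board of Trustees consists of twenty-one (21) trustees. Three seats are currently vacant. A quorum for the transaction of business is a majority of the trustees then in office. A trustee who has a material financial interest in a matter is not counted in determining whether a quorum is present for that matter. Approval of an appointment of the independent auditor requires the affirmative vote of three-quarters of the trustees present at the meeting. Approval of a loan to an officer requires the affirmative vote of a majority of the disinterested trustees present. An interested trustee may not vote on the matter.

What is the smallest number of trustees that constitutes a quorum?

A majority of 18 is 10.

10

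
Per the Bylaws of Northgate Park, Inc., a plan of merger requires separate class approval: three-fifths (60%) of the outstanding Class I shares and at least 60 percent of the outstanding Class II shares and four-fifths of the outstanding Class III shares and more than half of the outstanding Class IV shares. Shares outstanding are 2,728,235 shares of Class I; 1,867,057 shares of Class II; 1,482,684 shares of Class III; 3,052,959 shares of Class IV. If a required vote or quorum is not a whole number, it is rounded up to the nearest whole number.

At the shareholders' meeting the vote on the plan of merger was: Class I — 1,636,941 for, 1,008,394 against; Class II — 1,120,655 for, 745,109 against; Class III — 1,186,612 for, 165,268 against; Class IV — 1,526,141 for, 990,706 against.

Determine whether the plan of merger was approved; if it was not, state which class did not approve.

Class I: 3/5 of 2728235 = 1636941; 1,636,941 required, 1,636,941 in favor — approved.
Class II: 3/5 of 1867057 = 1120234.20, rounded up to 1120235; 1,120,235 required, 1,120,655 in favor — approved.
Class III: 4/5 of 1482684 = 1186147.20, rounded up to 1186148; 1,186,148 required, 1,186,612 in favor — approved.
Class IV: a majority of 3052959 is 1526480; 1,526,480 required, 1,526,141 in favor — not approved.

Not approved — the Class IV shares did not give the required vote.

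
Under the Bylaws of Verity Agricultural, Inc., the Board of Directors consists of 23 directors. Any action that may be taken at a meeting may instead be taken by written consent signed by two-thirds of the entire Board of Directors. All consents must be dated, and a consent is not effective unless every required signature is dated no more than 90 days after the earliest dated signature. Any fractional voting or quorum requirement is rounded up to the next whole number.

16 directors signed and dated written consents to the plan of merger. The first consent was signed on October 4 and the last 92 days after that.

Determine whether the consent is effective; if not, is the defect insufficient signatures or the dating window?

Not effective — dating-window requirement not satisfied.

Signatures required: two-thirds of 23 — 2/3 of 23 = 15.33, rounded up to 16, so 16 needed; 16 signed. Sufficient.
Dating window: the latest signature is 92 days after the earliest; the limit is 90 days. Outside the window.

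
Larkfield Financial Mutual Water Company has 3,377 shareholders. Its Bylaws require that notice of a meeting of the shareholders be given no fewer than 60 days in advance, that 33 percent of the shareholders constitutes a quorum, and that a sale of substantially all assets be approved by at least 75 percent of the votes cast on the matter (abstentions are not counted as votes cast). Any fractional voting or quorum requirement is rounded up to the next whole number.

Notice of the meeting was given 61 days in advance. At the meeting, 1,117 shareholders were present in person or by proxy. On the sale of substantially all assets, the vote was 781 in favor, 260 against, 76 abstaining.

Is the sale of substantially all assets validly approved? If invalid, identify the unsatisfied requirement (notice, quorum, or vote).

Valid — all requirements satisfied.

Notice: 61 days given; 60 required. Satisfied.
Quorum: 33% of 3,377 = 1,114.41, rounded up to 1,115; 1,117 present. Satisfied.
Vote: requires three-fourths of the votes cast (1,117 − 76 abstaining = 1,041); 3/4 of 1041 = 780.75, rounded up to 781, so 781 needed; 781 in favor. Satisfied.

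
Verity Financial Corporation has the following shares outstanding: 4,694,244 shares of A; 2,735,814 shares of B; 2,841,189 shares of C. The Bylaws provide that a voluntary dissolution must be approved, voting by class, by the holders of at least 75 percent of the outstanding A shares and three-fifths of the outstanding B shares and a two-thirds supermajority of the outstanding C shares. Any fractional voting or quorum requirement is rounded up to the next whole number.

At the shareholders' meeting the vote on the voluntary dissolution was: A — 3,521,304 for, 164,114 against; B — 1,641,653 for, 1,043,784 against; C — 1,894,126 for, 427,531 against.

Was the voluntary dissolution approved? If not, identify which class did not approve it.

A: 3/4 of 4694244 = 3520683; 3,520,683 required, 3,521,304 in favor — approved.
B: 3/5 of 2735814 = 1641488.40, rounded up to 1641489; 1,641,489 required, 1,641,653 in favor — approved.
C: 2/3 of 2841189 = 1894126; 1,894,126 required, 1,894,126 in favor — approved.

Approved — every class gave the required vote.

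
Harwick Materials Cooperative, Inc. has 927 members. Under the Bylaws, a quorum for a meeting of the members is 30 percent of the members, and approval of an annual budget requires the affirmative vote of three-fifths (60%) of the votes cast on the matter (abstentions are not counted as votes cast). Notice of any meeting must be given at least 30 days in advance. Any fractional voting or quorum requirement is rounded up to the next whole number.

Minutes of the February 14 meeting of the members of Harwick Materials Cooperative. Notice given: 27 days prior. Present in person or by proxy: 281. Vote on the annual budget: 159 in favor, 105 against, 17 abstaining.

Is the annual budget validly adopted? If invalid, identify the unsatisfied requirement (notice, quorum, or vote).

Invalid — notice requirement not satisfied.

Notice: 27 days given; 30 required. Not satisfied.
Quorum: 30% of 927 = 278.10, rounded up to 279; 281 present. Satisfied.
Vote: requires three-fifths of the votes cast (281 − 17 abstaining = 264); 3/5 of 264 = 158.40, rounded up to 159, so 159 needed; 159 in favor. Satisfied.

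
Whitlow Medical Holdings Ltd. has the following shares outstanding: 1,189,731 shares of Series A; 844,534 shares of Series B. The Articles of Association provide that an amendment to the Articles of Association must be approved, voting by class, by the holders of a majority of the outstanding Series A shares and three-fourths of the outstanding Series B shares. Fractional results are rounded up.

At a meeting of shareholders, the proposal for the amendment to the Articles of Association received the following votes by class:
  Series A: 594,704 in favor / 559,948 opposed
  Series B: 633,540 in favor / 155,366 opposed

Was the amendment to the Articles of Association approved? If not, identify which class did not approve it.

Not approved — the Series A shares did not give the required vote.

Series A: a majority of 1189731 is 594866; 594,866 required, 594,704 in favor — not approved.
Series B: 3/4 of 844534 = 633400.50, rounded up to 633401; 633,401 required, 633,540 in favor — approved.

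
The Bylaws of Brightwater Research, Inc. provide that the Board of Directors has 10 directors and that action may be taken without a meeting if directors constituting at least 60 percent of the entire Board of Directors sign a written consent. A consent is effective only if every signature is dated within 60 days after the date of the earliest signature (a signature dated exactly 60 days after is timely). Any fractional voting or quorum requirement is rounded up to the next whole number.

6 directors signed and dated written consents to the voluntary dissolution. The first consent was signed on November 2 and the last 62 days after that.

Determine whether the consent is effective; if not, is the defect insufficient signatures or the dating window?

Signatures required: at least 60 percent of 10 — 3/5 of 10 = 6, so 6 needed; 6 signed. Sufficient.
Dating window: the latest signature is 62 days after the earliest; the limit is 60 days. Outside the window.

Not effective — dating-window requirement not satisfied.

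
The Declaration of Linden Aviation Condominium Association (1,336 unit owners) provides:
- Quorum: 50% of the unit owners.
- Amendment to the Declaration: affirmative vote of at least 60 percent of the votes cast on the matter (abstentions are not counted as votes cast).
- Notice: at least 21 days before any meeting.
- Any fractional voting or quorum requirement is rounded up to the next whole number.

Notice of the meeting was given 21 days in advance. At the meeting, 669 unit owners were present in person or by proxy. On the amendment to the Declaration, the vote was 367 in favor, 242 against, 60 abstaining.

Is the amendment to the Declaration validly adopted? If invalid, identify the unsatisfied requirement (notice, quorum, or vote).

Notice: 21 days given; 21 required. Satisfied.
Quorum: 50% of 1,336 = 668; 669 present. Satisfied.
Vote: requires three-fifths of the votes cast (669 − 60 abstaining = 609); 3/5 of 609 = 365.40, rounded up to 366, so 366 needed; 367 in favor. Satisfied.

Valid — all requirements satisfied.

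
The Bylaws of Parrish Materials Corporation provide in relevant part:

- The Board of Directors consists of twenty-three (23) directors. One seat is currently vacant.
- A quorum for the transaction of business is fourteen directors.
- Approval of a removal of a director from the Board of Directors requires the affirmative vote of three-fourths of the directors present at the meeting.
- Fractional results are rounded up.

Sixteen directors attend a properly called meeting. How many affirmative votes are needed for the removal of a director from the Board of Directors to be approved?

12

The removal of a director from the Board of Directors requires three-fourths of the directors present (16).
3/4 of 16 = 12.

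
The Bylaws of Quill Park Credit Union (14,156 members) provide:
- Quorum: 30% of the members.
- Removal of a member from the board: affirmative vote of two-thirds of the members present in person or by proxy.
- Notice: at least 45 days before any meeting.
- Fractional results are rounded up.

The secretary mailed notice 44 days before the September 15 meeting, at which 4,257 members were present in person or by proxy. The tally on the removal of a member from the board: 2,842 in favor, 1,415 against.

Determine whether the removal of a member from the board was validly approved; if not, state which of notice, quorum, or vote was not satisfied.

Invalid — notice requirement not satisfied.

Notice: 44 days given; 45 required. Not satisfied.
Quorum: 30% of 14,156 = 4,246.80, rounded up to 4,247; 4,257 present. Satisfied.
Vote: requires two-thirds of those present (4,257); 2/3 of 4257 = 2838, so 2,838 needed; 2,842 in favor. Satisfied.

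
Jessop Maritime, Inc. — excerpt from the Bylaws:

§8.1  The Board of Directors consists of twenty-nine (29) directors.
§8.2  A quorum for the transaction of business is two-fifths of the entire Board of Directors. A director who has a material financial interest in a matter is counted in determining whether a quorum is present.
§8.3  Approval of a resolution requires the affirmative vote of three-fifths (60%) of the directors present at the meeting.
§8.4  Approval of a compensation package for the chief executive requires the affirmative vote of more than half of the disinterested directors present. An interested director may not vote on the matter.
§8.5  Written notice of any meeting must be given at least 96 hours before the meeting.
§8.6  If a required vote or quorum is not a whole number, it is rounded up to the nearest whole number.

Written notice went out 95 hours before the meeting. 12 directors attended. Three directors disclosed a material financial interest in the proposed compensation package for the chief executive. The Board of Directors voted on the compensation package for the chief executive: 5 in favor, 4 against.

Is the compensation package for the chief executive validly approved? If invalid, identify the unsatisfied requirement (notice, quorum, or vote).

Notice: 95 hours given; 96 required (95 < 96). Not satisfied.
Quorum: 12 present (interested directors count toward quorum); quorum is 12. Satisfied.
Vote: the compensation package for the chief executive requires a majority of the disinterested directors present (12 − 3 = 9). A majority of 9 is 5, so 5 affirmative votes are needed; 5 voted in favor. Satisfied.

Invalid — notice requirement not satisfied.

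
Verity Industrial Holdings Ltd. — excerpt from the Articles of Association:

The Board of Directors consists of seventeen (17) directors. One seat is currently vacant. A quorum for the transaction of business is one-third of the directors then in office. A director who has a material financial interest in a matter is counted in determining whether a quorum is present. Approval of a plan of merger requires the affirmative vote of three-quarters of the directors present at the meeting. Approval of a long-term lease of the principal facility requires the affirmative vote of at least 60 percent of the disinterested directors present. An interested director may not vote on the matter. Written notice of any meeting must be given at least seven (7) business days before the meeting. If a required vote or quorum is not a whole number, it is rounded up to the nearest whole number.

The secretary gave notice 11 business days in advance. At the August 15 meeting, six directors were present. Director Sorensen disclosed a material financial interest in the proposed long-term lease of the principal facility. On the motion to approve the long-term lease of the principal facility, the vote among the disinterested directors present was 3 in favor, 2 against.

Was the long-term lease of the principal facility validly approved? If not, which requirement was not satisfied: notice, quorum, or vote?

Notice: 11 business days given; 7 required (11 ≥ 7). Satisfied.
Quorum: 6 present (interested directors count toward quorum); quorum is 6. Satisfied.
Vote: the long-term lease of the principal facility requires three-fifths of the disinterested directors present (6 − 1 = 5). 3/5 of 5 = 3, so 3 affirmative votes are needed; 3 voted in favor. Satisfied.

Valid — all requirements satisfied.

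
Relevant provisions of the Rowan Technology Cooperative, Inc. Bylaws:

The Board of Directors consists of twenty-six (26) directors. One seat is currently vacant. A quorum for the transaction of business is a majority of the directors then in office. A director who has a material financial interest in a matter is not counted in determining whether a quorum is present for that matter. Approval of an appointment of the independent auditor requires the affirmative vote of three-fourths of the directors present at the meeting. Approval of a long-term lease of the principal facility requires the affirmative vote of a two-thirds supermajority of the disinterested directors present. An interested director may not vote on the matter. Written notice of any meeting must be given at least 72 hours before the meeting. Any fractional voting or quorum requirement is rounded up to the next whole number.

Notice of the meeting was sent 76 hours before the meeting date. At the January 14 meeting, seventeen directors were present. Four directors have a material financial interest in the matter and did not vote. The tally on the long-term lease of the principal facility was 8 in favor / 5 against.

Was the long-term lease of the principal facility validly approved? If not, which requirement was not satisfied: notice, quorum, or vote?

Invalid — vote requirement not satisfied.

Notice: 76 hours given; 72 required (76 ≥ 72). Satisfied.
Quorum: 17 present, but the 4 interested directors do not count, leaving 13. Quorum is 13. Satisfied.
Vote: the long-term lease of the principal facility requires two-thirds of the disinterested directors present (17 − 4 = 13). 2/3 of 13 = 8.67, rounded up to 9, so 9 affirmative votes are needed; 8 voted in favor. Not satisfied.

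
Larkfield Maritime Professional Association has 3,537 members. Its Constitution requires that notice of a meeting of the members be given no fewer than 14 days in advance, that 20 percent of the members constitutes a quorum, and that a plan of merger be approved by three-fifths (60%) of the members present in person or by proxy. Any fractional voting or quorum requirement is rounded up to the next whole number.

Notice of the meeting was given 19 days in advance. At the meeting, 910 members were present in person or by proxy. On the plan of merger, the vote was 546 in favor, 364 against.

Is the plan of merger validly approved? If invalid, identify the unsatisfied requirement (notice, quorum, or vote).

Valid — all requirements satisfied.

Notice: 19 days given; 14 required. Satisfied.
Quorum: 20% of 3,537 = 707.40, rounded up to 708; 910 present. Satisfied.
Vote: requires three-fifths of those present (910); 3/5 of 910 = 546, so 546 needed; 546 in favor. Satisfied.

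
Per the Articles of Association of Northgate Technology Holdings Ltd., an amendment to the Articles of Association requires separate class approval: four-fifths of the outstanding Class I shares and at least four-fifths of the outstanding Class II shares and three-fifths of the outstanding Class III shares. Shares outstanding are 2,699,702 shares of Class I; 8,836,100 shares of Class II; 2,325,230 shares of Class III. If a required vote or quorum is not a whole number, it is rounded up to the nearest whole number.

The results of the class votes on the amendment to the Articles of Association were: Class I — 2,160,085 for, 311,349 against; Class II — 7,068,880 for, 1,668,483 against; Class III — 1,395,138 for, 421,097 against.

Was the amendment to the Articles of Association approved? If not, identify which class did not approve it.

Approved — every class gave the required vote.

Class I: 4/5 of 2699702 = 2159761.60, rounded up to 2159762; 2,159,762 required, 2,160,085 in favor — approved.
Class II: 4/5 of 8836100 = 7068880; 7,068,880 required, 7,068,880 in favor — approved.
Class III: 3/5 of 2325230 = 1395138; 1,395,138 required, 1,395,138 in favor — approved.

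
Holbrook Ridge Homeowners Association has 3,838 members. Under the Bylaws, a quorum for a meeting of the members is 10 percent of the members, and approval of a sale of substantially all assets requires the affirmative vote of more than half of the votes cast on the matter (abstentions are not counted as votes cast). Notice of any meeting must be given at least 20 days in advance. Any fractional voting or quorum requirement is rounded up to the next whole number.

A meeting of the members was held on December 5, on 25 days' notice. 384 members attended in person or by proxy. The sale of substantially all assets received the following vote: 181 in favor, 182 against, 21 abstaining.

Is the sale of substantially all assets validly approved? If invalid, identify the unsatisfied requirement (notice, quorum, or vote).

Invalid — vote requirement not satisfied.

Notice: 25 days given; 20 required. Satisfied.
Quorum: 10% of 3,838 = 383.80, rounded up to 384; 384 present. Satisfied.
Vote: requires a majority of the votes cast (384 − 21 abstaining = 363); a majority of 363 is 182, so 182 needed; 181 in favor. Not satisfied.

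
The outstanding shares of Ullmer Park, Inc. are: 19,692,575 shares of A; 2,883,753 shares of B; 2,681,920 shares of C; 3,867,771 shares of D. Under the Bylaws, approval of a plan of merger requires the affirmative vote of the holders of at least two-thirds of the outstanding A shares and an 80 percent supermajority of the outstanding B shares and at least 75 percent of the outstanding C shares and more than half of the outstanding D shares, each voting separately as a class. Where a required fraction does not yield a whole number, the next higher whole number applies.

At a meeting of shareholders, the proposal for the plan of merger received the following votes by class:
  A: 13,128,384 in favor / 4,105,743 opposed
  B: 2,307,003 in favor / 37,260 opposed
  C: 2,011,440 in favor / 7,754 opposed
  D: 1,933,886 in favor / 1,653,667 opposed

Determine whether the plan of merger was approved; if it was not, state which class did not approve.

Approved — every class gave the required vote.

A: 2/3 of 19692575 = 13128383.33, rounded up to 13128384; 13,128,384 required, 13,128,384 in favor — approved.
B: 4/5 of 2883753 = 2307002.40, rounded up to 2307003; 2,307,003 required, 2,307,003 in favor — approved.
C: 3/4 of 2681920 = 2011440; 2,011,440 required, 2,011,440 in favor — approved.
D: a majority of 3867771 is 1933886; 1,933,886 required, 1,933,886 in favor — approved.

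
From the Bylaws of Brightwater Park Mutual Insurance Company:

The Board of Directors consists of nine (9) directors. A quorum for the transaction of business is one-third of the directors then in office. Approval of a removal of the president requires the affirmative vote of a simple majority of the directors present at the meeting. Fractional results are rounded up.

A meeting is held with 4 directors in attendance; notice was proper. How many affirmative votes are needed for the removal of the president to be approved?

3

The removal of the president requires a majority of the directors present (4).
A majority of 4 is 3.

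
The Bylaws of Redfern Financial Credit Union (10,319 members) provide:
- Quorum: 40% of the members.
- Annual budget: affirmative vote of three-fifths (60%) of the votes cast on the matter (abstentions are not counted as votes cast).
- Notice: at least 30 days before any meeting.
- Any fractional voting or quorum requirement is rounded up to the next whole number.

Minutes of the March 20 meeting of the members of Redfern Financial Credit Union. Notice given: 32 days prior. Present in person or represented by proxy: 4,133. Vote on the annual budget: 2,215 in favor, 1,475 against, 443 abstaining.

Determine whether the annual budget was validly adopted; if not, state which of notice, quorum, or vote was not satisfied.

Valid — all requirements satisfied.

Notice: 32 days given; 30 required. Satisfied.
Quorum: 40% of 10,319 = 4,127.60, rounded up to 4,128; 4,133 present. Satisfied.
Vote: requires three-fifths of the votes cast (4,133 − 443 abstaining = 3,690); 3/5 of 3690 = 2214, so 2,214 needed; 2,215 in favor. Satisfied.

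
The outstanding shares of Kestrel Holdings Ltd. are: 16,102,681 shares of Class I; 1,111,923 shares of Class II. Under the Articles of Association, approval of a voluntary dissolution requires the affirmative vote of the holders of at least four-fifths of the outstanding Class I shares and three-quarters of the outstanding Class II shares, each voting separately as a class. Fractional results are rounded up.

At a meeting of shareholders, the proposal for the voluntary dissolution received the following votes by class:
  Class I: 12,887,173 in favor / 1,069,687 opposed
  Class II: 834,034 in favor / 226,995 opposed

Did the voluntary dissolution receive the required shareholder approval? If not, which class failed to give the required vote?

Class I: 4/5 of 16102681 = 12882144.80, rounded up to 12882145; 12,882,145 required, 12,887,173 in favor — approved.
Class II: 3/4 of 1111923 = 833942.25, rounded up to 833943; 833,943 required, 834,034 in favor — approved.

Approved — every class gave the required vote.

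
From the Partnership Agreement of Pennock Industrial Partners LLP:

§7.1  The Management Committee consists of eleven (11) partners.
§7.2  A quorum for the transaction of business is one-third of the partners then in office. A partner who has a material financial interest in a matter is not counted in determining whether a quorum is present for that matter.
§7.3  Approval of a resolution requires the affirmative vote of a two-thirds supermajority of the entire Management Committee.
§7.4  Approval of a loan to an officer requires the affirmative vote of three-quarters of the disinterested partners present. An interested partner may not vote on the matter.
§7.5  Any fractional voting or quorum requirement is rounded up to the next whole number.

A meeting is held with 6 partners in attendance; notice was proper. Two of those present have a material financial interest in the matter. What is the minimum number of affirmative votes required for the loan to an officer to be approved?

The loan to an officer requires three-fourths of the disinterested partners present (6 − 2 = 4).
3/4 of 4 = 3.

3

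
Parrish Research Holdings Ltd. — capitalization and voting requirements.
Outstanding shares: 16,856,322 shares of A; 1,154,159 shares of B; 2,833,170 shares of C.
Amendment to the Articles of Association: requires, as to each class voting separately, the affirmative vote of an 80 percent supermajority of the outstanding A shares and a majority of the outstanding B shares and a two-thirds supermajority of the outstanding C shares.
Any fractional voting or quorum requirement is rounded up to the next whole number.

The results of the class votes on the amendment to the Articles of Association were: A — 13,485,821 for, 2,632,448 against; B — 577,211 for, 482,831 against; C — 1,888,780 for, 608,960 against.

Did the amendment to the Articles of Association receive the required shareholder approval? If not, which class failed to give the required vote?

Approved — every class gave the required vote.

A: 4/5 of 16856322 = 13485057.60, rounded up to 13485058; 13,485,058 required, 13,485,821 in favor — approved.
B: a majority of 1154159 is 577080; 577,080 required, 577,211 in favor — approved.
C: 2/3 of 2833170 = 1888780; 1,888,780 required, 1,888,780 in favor — approved.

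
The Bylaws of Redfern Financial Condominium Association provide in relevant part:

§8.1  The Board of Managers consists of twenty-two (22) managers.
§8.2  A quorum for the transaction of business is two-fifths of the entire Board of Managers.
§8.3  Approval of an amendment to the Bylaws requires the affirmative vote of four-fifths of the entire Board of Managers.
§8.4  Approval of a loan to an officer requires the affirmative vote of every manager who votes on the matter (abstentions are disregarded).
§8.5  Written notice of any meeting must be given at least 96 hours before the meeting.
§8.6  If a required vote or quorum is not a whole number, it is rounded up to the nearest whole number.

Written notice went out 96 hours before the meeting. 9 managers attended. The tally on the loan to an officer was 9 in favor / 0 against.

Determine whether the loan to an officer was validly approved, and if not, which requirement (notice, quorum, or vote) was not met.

Notice: 96 hours given; 96 required (96 ≥ 96). Satisfied.
Quorum: 9 present; quorum is 9. Satisfied.
Vote: the loan to an officer requires the unanimous vote of the votes cast (9). Unanimous means all 9, so 9 affirmative votes are needed; 9 voted in favor. Satisfied.

Valid — all requirements satisfied.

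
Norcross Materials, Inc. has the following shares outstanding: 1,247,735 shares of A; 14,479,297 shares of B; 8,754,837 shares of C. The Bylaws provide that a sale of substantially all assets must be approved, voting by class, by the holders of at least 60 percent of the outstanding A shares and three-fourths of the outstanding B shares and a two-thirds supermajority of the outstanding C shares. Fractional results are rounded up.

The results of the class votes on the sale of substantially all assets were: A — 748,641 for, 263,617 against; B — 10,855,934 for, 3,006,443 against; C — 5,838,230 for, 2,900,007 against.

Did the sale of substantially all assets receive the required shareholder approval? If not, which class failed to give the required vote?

Not approved — the B shares did not give the required vote.

A: 3/5 of 1247735 = 748641; 748,641 required, 748,641 in favor — approved.
B: 3/4 of 14479297 = 10859472.75, rounded up to 10859473; 10,859,473 required, 10,855,934 in favor — not approved.
C: 2/3 of 8754837 = 5836558; 5,836,558 required, 5,838,230 in favor — approved.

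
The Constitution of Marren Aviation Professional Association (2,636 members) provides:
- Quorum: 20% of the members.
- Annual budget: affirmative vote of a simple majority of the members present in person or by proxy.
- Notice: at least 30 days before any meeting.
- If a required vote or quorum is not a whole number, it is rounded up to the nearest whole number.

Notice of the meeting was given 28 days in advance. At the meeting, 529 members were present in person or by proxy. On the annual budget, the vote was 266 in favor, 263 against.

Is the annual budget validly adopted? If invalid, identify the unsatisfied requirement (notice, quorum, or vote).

Notice: 28 days given; 30 required. Not satisfied.
Quorum: 20% of 2,636 = 527.20, rounded up to 528; 529 present. Satisfied.
Vote: requires a majority of those present (529); a majority of 529 is 265, so 265 needed; 266 in favor. Satisfied.

Invalid — notice requirement not satisfied.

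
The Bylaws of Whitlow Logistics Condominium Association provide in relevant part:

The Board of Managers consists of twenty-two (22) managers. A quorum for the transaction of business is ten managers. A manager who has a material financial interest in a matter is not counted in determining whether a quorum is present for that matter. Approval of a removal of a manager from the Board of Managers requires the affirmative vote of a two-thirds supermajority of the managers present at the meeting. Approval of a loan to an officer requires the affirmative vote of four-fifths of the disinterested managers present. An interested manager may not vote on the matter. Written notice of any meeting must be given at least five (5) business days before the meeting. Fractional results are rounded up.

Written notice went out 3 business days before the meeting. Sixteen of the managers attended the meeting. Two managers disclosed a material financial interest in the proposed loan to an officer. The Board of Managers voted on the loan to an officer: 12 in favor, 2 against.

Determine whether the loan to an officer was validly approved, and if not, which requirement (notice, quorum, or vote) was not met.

Invalid — notice requirement not satisfied.

Notice: 3 business days given; 5 required (3 < 5). Not satisfied.
Quorum: 16 present, but the 2 interested managers do not count, leaving 14. Quorum is 10. Satisfied.
Vote: the loan to an officer requires four-fifths of the disinterested managers present (16 − 2 = 14). 4/5 of 14 = 11.20, rounded up to 12, so 12 affirmative votes are needed; 12 voted in favor. Satisfied.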